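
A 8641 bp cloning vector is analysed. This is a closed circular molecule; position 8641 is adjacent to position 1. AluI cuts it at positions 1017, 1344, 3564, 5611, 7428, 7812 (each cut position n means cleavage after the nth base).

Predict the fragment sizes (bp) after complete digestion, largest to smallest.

2220, 2047, 1846, 1817, 384, 327 bp

Circular molecule, 6 cuts → 6 fragments:
  1344 − 1017 = 327 bp
  3564 − 1344 = 2220 bp
  5611 − 3564 = 2047 bp
  7428 − 5611 = 1817 bp
  7812 − 7428 = 384 bp
  wrap: 8641 − 7812 + 1017 = 1846 bp
Sorted largest to smallest: 2220, 2047, 1846, 1817, 384, 327 bp.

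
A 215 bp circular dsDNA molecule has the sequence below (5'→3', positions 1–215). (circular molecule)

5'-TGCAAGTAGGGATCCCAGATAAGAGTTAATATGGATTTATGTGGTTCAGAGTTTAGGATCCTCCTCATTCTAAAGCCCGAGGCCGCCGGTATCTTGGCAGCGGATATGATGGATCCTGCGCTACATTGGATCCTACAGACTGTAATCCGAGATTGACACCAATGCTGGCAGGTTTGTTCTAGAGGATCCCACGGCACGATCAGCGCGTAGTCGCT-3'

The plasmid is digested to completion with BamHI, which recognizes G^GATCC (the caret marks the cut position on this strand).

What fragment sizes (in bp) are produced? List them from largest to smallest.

BamHI sites (GGATCC) start at positions 10, 56, 111, 128, 184.
BamHI cuts after the first base of each site, so after positions 10, 56, 111, 128, 184.
Circular molecule, 5 cuts → 5 fragments:
  11–56 → 46 bp
  57–111 → 55 bp
  112–128 → 17 bp
  129–184 → 56 bp
  185–215 then 1–10 → 31 + 10 = 41 bp
Sorted largest to smallest: 56, 55, 46, 41, 17 bp.

56, 55, 46, 41, 17 bp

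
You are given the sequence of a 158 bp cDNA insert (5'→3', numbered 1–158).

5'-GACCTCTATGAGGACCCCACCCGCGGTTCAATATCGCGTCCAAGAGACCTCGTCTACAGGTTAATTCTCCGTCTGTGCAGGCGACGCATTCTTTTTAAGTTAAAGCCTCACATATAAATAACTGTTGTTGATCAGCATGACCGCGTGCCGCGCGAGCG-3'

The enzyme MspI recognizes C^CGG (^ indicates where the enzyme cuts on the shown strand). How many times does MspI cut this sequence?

No occurrence of CCGG is present in the sequence.
MspI does not cut: 0 sites.

0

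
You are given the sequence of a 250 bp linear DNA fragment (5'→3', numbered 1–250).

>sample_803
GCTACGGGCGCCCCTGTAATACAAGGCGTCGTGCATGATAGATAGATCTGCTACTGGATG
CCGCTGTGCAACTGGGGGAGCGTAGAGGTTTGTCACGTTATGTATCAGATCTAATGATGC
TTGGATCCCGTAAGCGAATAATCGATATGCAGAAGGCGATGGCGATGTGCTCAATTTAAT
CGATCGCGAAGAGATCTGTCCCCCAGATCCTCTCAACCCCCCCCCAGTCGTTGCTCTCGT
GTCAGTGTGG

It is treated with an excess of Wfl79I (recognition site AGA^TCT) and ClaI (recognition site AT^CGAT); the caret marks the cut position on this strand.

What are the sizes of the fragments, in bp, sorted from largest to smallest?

63, 56, 46, 38, 33, 14 bp

Wfl79I sites (AGATCT) start at positions 44, 107, 192.
Wfl79I cuts after base 3 of each site, so after positions 46, 109, 194.
ClaI sites (ATCGAT) start at positions 141, 179.
ClaI cuts after base 2 of each site, so after positions 142, 180.
Combined cut positions: 46, 109, 142, 180, 194.
Linear molecule, 5 cuts → 6 fragments:
  1–46 → 46 bp
  47–109 → 63 bp
  110–142 → 33 bp
  143–180 → 38 bp
  181–194 → 14 bp
  195–250 → 56 bp
Sorted largest to smallest: 63, 56, 46, 38, 33, 14 bp.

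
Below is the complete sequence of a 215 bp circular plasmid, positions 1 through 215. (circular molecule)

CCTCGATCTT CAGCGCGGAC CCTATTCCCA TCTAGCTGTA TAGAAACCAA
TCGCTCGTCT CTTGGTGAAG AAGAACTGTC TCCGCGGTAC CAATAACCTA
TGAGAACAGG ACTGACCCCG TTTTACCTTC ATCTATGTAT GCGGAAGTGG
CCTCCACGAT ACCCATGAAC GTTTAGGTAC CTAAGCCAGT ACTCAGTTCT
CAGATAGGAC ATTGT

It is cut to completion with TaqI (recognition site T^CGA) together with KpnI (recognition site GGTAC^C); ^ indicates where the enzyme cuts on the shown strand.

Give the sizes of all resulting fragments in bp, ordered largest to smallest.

The TaqI site (TCGA) starts at position 3.
TaqI cuts after the first base of each site, so after position 3.
KpnI sites (GGTACC) start at positions 86, 176.
KpnI cuts after base 5 of each site (before the last base), so after positions 90, 180.
Combined cut positions: 3, 90, 180.
Circular molecule, 3 cuts → 3 fragments:
  4–90 → 87 bp
  91–180 → 90 bp
  181–215 then 1–3 → 35 + 3 = 38 bp
Sorted largest to smallest: 90, 87, 38 bp.

90, 87, 38 bp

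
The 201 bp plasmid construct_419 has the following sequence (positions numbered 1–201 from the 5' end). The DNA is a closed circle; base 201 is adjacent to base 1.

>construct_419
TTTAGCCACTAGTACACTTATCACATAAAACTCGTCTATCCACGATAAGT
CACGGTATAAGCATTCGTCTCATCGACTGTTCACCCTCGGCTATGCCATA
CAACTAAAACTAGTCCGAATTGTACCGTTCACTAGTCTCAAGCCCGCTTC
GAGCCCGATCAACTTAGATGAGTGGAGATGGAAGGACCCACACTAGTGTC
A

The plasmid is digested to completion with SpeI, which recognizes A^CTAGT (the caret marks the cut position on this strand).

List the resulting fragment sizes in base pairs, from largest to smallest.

101, 61, 22, 17 bp

SpeI sites (ACTAGT) start at positions 8, 109, 131, 192.
SpeI cuts after the first base of each site, so after positions 8, 109, 131, 192.
Circular molecule, 4 cuts → 4 fragments:
  9–109 → 101 bp
  110–131 → 22 bp
  132–192 → 61 bp
  193–201 then 1–8 → 9 + 8 = 17 bp
Sorted largest to smallest: 101, 61, 22, 17 bp.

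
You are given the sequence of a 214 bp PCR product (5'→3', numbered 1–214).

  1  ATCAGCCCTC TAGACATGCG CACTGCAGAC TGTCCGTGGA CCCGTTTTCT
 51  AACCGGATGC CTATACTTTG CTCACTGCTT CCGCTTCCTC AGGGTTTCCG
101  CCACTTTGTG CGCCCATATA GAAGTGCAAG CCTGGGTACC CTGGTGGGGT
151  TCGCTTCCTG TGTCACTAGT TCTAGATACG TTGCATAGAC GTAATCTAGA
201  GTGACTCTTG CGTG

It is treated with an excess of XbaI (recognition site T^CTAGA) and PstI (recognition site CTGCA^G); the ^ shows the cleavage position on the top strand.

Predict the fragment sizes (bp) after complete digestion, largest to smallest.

144, 24, 19, 18, 9 bp

XbaI sites (TCTAGA) start at positions 9, 171, 195.
XbaI cuts after the first base of each site, so after positions 9, 171, 195.
The PstI site (CTGCAG) starts at position 23.
PstI cuts after base 5 of each site (before the last base), so after position 27.
Combined cut positions: 9, 27, 171, 195.
Linear molecule, 4 cuts → 5 fragments:
  1–9 → 9 bp
  10–27 → 18 bp
  28–171 → 144 bp
  172–195 → 24 bp
  196–214 → 19 bp
Sorted largest to smallest: 144, 24, 19, 18, 9 bp.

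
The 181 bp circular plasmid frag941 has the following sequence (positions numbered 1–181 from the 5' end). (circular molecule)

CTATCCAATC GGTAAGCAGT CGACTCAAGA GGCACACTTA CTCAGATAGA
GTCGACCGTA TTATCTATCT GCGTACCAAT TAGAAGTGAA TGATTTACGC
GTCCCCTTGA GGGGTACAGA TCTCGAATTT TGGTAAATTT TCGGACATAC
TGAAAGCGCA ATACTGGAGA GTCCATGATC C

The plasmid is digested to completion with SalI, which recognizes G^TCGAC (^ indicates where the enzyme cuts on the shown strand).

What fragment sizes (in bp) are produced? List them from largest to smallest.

149, 32 bp

SalI sites (GTCGAC) start at positions 19, 51.
SalI cuts after the first base of each site, so after positions 19, 51.
Circular molecule, 2 cuts → 2 fragments:
  20–51 → 32 bp
  52–181 then 1–19 → 130 + 19 = 149 bp
Sorted largest to smallest: 149, 32 bp.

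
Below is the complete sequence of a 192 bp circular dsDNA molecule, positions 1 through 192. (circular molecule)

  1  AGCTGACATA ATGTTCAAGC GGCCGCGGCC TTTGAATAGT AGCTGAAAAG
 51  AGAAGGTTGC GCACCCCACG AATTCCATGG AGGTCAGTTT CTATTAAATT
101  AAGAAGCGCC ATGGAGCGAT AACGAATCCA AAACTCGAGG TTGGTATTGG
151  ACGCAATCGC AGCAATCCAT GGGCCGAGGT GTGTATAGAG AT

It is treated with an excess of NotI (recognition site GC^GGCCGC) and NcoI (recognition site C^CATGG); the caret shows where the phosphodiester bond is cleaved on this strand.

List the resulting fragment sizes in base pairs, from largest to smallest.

The NotI site (GCGGCCGC) starts at position 19.
NotI cuts after base 2 of each site, so after position 20.
NcoI sites (CCATGG) start at positions 75, 109, 167.
NcoI cuts after the first base of each site, so after positions 75, 109, 167.
Combined cut positions: 20, 75, 109, 167.
Circular molecule, 4 cuts → 4 fragments:
  21–75 → 55 bp
  76–109 → 34 bp
  110–167 → 58 bp
  168–192 then 1–20 → 25 + 20 = 45 bp
Sorted largest to smallest: 58, 55, 45, 34 bp.

58, 55, 45, 34 bp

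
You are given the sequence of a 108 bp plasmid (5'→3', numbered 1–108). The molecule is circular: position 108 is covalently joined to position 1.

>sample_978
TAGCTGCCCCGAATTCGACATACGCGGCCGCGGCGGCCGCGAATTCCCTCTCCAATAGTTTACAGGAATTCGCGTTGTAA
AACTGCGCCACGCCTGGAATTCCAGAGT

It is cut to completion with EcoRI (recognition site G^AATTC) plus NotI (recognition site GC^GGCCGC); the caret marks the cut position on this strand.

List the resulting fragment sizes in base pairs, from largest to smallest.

EcoRI sites (GAATTC) start at positions 11, 41, 66, 97.
EcoRI cuts after the first base of each site, so after positions 11, 41, 66, 97.
NotI sites (GCGGCCGC) start at positions 24, 33.
NotI cuts after base 2 of each site, so after positions 25, 34.
Combined cut positions: 11, 25, 34, 41, 66, 97.
Circular molecule, 6 cuts → 6 fragments:
  12–25 → 14 bp
  26–34 → 9 bp
  35–41 → 7 bp
  42–66 → 25 bp
  67–97 → 31 bp
  98–108 then 1–11 → 11 + 11 = 22 bp
Sorted largest to smallest: 31, 25, 22, 14, 9, 7 bp.

31, 25, 22, 14, 9, 7 bp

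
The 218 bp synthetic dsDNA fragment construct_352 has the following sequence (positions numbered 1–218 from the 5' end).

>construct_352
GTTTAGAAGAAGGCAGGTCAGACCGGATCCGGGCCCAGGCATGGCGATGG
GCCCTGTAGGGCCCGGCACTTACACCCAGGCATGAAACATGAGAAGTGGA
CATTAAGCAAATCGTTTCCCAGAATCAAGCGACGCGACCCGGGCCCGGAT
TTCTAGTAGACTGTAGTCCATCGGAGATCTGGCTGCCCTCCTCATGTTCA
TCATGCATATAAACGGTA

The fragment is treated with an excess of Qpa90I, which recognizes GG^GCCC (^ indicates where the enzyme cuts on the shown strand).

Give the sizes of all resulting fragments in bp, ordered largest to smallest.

82, 76, 32, 18, 10 bp

Qpa90I sites (GGGCCC) start at positions 31, 49, 59, 141.
Qpa90I cuts after base 2 of each site, so after positions 32, 50, 60, 142.
Linear molecule, 4 cuts → 5 fragments:
  1–32 → 32 bp
  33–50 → 18 bp
  51–60 → 10 bp
  61–142 → 82 bp
  143–218 → 76 bp
Sorted largest to smallest: 82, 76, 32, 18, 10 bp.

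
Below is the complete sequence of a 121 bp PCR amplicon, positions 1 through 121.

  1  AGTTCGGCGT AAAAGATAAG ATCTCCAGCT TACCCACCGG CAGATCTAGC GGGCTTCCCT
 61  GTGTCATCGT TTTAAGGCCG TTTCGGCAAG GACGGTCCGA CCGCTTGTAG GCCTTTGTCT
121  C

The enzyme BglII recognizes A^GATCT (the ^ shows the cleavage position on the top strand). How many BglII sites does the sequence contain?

AGATCT occurs starting at positions 19, 42.
BglII cuts at 2 sites.

2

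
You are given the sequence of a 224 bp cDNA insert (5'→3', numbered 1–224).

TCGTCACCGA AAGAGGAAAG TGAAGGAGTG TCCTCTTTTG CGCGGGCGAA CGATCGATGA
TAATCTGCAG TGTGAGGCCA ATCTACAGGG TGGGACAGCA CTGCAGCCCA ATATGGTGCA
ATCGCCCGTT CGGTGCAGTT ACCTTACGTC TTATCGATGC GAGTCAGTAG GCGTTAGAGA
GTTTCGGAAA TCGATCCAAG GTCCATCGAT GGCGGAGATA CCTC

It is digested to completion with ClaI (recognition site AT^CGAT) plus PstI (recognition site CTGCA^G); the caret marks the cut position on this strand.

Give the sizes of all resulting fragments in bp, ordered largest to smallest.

54, 49, 37, 36, 18, 15, 15 bp

ClaI sites (ATCGAT) start at positions 53, 153, 190, 205.
ClaI cuts after base 2 of each site, so after positions 54, 154, 191, 206.
PstI sites (CTGCAG) start at positions 65, 101.
PstI cuts after base 5 of each site (before the last base), so after positions 69, 105.
Combined cut positions: 54, 69, 105, 154, 191, 206.
Linear molecule, 6 cuts → 7 fragments:
  1–54 → 54 bp
  55–69 → 15 bp
  70–105 → 36 bp
  106–154 → 49 bp
  155–191 → 37 bp
  192–206 → 15 bp
  207–224 → 18 bp
Sorted largest to smallest: 54, 49, 37, 36, 18, 15, 15 bp.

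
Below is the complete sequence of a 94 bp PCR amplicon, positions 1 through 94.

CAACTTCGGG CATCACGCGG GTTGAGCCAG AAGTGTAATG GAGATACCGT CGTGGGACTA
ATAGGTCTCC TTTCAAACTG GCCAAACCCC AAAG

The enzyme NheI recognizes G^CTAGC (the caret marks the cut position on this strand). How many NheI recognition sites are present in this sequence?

No occurrence of GCTAGC is present in the sequence.
NheI does not cut: 0 sites.

0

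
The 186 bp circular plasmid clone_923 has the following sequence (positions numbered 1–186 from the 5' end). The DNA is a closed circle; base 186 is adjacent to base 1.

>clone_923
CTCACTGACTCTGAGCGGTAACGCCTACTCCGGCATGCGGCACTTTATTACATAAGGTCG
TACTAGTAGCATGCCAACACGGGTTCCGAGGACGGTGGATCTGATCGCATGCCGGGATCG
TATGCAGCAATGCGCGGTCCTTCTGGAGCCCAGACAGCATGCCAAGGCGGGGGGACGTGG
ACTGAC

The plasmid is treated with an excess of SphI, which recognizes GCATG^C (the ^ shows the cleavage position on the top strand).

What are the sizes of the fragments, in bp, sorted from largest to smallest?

SphI sites (GCATGC) start at positions 33, 69, 107, 157.
SphI cuts after base 5 of each site (before the last base), so after positions 37, 73, 111, 161.
Circular molecule, 4 cuts → 4 fragments:
  38–73 → 36 bp
  74–111 → 38 bp
  112–161 → 50 bp
  162–186 then 1–37 → 25 + 37 = 62 bp
Sorted largest to smallest: 62, 50, 38, 36 bp.

62, 50, 38, 36 bp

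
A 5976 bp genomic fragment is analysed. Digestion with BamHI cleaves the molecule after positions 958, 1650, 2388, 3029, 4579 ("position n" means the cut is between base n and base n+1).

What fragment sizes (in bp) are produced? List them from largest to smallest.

1550, 1397, 958, 738, 692, 641 bp

Linear molecule, 5 cuts → 6 fragments:
  958 − 0 = 958 bp
  1650 − 958 = 692 bp
  2388 − 1650 = 738 bp
  3029 − 2388 = 641 bp
  4579 − 3029 = 1550 bp
  5976 − 4579 = 1397 bp
Sorted largest to smallest: 1550, 1397, 958, 738, 692, 641 bp.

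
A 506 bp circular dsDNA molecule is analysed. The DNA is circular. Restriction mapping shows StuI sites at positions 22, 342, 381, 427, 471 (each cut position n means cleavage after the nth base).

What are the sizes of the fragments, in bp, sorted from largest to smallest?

320, 57, 46, 44, 39 bp

Circular molecule, 5 cuts → 5 fragments:
  342 − 22 = 320 bp
  381 − 342 = 39 bp
  427 − 381 = 46 bp
  471 − 427 = 44 bp
  wrap: 506 − 471 + 22 = 57 bp
Sorted largest to smallest: 320, 57, 46, 44, 39 bp.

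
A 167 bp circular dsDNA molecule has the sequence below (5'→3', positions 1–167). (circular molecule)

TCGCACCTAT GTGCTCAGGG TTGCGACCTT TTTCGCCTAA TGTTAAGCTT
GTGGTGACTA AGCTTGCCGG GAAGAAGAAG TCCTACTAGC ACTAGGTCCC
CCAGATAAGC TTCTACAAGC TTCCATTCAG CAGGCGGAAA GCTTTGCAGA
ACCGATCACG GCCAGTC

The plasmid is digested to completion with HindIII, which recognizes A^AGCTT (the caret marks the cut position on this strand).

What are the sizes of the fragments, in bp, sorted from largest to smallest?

73, 47, 22, 15, 10 bp

HindIII sites (AAGCTT) start at positions 45, 60, 107, 117, 139.
HindIII cuts after the first base of each site, so after positions 45, 60, 107, 117, 139.
Circular molecule, 5 cuts → 5 fragments:
  46–60 → 15 bp
  61–107 → 47 bp
  108–117 → 10 bp
  118–139 → 22 bp
  140–167 then 1–45 → 28 + 45 = 73 bp
Sorted largest to smallest: 73, 47, 22, 15, 10 bp.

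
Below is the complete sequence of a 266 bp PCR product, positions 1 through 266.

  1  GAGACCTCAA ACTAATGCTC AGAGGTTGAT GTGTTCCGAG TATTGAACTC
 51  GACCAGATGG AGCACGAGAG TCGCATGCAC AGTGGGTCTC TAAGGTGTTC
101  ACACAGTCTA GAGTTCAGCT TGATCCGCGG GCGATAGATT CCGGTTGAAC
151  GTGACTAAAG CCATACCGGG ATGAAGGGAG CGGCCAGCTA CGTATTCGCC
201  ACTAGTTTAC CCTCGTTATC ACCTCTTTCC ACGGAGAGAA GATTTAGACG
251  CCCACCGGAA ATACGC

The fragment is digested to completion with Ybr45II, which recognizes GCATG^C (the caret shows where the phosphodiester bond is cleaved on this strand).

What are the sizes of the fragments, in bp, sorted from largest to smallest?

189, 77 bp

The Ybr45II site (GCATGC) starts at position 73.
Ybr45II cuts after base 5 of each site (before the last base), so after position 77.
Linear molecule, 1 cut → 2 fragments:
  1–77 → 77 bp
  78–266 → 189 bp
Sorted largest to smallest: 189, 77 bp.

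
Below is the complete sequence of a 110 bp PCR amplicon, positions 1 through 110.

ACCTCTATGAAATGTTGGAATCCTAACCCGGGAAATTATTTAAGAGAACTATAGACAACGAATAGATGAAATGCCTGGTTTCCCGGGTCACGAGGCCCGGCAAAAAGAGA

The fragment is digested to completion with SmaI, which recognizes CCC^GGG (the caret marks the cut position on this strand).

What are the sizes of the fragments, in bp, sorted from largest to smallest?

55, 29, 26 bp

SmaI sites (CCCGGG) start at positions 27, 82.
SmaI cuts after base 3 of each site, so after positions 29, 84.
Linear molecule, 2 cuts → 3 fragments:
  1–29 → 29 bp
  30–84 → 55 bp
  85–110 → 26 bp
Sorted largest to smallest: 55, 29, 26 bp.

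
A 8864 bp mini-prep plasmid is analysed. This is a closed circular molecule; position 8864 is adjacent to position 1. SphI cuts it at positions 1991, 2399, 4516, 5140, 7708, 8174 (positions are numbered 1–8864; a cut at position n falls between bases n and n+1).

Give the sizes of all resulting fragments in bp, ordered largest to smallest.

2681, 2568, 2117, 624, 466, 408 bp

Circular molecule, 6 cuts → 6 fragments:
  2399 − 1991 = 408 bp
  4516 − 2399 = 2117 bp
  5140 − 4516 = 624 bp
  7708 − 5140 = 2568 bp
  8174 − 7708 = 466 bp
  wrap: 8864 − 8174 + 1991 = 2681 bp
Sorted largest to smallest: 2681, 2568, 2117, 624, 466, 408 bp.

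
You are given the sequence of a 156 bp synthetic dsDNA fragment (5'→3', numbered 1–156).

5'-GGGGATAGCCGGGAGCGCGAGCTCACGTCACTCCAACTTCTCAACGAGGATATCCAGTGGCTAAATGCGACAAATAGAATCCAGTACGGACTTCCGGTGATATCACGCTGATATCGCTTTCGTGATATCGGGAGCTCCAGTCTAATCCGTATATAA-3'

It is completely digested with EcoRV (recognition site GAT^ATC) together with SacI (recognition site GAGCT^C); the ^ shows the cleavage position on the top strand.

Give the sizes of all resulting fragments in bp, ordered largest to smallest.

50, 28, 23, 20, 14, 11, 10 bp

EcoRV sites (GATATC) start at positions 49, 99, 110, 124.
EcoRV cuts after base 3 of each site, so after positions 51, 101, 112, 126.
SacI sites (GAGCTC) start at positions 19, 132.
SacI cuts after base 5 of each site (before the last base), so after positions 23, 136.
Combined cut positions: 23, 51, 101, 112, 126, 136.
Linear molecule, 6 cuts → 7 fragments:
  1–23 → 23 bp
  24–51 → 28 bp
  52–101 → 50 bp
  102–112 → 11 bp
  113–126 → 14 bp
  127–136 → 10 bp
  137–156 → 20 bp
Sorted largest to smallest: 50, 28, 23, 20, 14, 11, 10 bp.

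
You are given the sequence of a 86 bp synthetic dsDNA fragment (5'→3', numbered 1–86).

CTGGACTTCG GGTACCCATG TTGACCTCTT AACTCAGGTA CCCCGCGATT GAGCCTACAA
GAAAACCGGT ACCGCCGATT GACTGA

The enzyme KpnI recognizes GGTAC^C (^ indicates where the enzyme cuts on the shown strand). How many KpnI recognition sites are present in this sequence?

GGTACC occurs starting at positions 11, 37, 68.
KpnI cuts at 3 sites.

3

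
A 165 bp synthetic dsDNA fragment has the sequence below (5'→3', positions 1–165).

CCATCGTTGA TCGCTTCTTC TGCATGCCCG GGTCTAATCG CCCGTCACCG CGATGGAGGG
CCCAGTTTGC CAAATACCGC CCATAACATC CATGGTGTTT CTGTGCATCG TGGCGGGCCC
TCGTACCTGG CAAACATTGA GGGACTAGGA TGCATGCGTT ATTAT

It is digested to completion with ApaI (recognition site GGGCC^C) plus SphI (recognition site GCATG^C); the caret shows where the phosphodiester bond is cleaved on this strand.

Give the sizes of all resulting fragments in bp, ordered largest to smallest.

57, 37, 36, 26, 9 bp

ApaI sites (GGGCCC) start at positions 58, 115.
ApaI cuts after base 5 of each site (before the last base), so after positions 62, 119.
SphI sites (GCATGC) start at positions 22, 152.
SphI cuts after base 5 of each site (before the last base), so after positions 26, 156.
Combined cut positions: 26, 62, 119, 156.
Linear molecule, 4 cuts → 5 fragments:
  1–26 → 26 bp
  27–62 → 36 bp
  63–119 → 57 bp
  120–156 → 37 bp
  157–165 → 9 bp
Sorted largest to smallest: 57, 37, 36, 26, 9 bp.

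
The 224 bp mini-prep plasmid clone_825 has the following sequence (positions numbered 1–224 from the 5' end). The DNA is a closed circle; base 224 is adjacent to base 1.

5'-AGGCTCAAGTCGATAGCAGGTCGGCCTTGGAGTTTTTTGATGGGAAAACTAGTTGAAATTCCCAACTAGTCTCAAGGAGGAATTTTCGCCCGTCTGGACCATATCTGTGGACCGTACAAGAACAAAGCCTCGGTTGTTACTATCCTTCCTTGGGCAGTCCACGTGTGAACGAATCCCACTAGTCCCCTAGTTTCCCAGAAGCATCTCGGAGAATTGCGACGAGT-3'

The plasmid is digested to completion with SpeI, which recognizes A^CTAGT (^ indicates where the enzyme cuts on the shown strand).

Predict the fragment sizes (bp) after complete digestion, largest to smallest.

SpeI sites (ACTAGT) start at positions 48, 65, 178.
SpeI cuts after the first base of each site, so after positions 48, 65, 178.
Circular molecule, 3 cuts → 3 fragments:
  49–65 → 17 bp
  66–178 → 113 bp
  179–224 then 1–48 → 46 + 48 = 94 bp
Sorted largest to smallest: 113, 94, 17 bp.

113, 94, 17 bp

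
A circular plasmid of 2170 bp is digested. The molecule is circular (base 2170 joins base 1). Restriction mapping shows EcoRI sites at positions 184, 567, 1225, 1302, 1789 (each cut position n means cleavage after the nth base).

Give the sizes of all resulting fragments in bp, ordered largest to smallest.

Circular molecule, 5 cuts → 5 fragments:
  567 − 184 = 383 bp
  1225 − 567 = 658 bp
  1302 − 1225 = 77 bp
  1789 − 1302 = 487 bp
  wrap: 2170 − 1789 + 184 = 565 bp
Sorted largest to smallest: 658, 565, 487, 383, 77 bp.

658, 565, 487, 383, 77 bp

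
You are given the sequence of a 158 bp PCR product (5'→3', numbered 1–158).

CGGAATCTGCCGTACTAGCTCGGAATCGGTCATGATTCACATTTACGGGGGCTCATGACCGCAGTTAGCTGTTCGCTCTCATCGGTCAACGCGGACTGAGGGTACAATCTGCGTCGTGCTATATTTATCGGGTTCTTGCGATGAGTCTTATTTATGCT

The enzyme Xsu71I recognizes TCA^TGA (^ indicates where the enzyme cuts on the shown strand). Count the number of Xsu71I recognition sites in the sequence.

2

TCATGA occurs starting at positions 30, 53.
Xsu71I cuts at 2 sites.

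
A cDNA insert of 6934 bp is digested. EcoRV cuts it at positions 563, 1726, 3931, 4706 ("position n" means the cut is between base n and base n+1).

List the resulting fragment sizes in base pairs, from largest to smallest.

2228, 2205, 1163, 775, 563 bp

Linear molecule, 4 cuts → 5 fragments:
  563 − 0 = 563 bp
  1726 − 563 = 1163 bp
  3931 − 1726 = 2205 bp
  4706 − 3931 = 775 bp
  6934 − 4706 = 2228 bp
Sorted largest to smallest: 2228, 2205, 1163, 775, 563 bp.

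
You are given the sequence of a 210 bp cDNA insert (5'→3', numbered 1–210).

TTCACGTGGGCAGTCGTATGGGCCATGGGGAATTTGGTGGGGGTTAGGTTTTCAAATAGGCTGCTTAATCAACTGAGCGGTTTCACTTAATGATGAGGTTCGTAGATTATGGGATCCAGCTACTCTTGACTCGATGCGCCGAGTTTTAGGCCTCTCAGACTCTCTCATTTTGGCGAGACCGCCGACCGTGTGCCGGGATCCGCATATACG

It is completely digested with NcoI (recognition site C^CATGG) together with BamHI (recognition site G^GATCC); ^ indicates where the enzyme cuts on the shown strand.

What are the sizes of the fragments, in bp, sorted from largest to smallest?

The NcoI site (CCATGG) starts at position 23.
NcoI cuts after the first base of each site, so after position 23.
BamHI sites (GGATCC) start at positions 112, 196.
BamHI cuts after the first base of each site, so after positions 112, 196.
Combined cut positions: 23, 112, 196.
Linear molecule, 3 cuts → 4 fragments:
  1–23 → 23 bp
  24–112 → 89 bp
  113–196 → 84 bp
  197–210 → 14 bp
Sorted largest to smallest: 89, 84, 23, 14 bp.

89, 84, 23, 14 bp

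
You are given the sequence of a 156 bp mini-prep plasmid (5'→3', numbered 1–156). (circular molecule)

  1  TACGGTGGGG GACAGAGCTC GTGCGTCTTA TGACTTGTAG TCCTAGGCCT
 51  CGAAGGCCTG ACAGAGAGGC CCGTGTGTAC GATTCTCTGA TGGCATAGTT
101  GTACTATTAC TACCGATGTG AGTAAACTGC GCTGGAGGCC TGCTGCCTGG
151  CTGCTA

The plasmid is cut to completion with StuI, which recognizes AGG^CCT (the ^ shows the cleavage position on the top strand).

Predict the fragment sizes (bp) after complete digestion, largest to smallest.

StuI sites (AGGCCT) start at positions 45, 54, 136.
StuI cuts after base 3 of each site, so after positions 47, 56, 138.
Circular molecule, 3 cuts → 3 fragments:
  48–56 → 9 bp
  57–138 → 82 bp
  139–156 then 1–47 → 18 + 47 = 65 bp
Sorted largest to smallest: 82, 65, 9 bp.

82, 65, 9 bp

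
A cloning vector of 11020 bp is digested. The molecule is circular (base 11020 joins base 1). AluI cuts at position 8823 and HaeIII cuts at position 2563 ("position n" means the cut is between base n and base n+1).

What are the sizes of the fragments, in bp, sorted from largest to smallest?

6260, 4760 bp

Combined cut positions (sorted): 2563, 8823.
Circular molecule, 2 cuts → 2 fragments:
  8823 − 2563 = 6260 bp
  wrap: 11020 − 8823 + 2563 = 4760 bp
Sorted largest to smallest: 6260, 4760 bp.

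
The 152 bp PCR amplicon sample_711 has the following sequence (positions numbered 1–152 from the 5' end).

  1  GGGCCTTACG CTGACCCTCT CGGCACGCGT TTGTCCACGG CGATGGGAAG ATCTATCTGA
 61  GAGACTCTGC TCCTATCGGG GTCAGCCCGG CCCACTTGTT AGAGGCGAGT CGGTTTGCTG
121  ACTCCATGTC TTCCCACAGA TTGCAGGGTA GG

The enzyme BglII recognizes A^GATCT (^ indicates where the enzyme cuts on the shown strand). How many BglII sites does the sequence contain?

1

AGATCT occurs starting at position 49.
BglII cuts at 1 site.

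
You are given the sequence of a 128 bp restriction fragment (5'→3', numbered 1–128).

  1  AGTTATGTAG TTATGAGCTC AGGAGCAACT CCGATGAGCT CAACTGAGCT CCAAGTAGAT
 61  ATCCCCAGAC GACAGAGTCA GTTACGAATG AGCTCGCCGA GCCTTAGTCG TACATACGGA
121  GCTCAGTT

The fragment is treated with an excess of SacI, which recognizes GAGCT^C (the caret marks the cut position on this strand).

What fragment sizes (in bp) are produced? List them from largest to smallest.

44, 29, 21, 19, 10, 5 bp

SacI sites (GAGCTC) start at positions 15, 36, 46, 90, 119.
SacI cuts after base 5 of each site (before the last base), so after positions 19, 40, 50, 94, 123.
Linear molecule, 5 cuts → 6 fragments:
  1–19 → 19 bp
  20–40 → 21 bp
  41–50 → 10 bp
  51–94 → 44 bp
  95–123 → 29 bp
  124–128 → 5 bp
Sorted largest to smallest: 44, 29, 21, 19, 10, 5 bp.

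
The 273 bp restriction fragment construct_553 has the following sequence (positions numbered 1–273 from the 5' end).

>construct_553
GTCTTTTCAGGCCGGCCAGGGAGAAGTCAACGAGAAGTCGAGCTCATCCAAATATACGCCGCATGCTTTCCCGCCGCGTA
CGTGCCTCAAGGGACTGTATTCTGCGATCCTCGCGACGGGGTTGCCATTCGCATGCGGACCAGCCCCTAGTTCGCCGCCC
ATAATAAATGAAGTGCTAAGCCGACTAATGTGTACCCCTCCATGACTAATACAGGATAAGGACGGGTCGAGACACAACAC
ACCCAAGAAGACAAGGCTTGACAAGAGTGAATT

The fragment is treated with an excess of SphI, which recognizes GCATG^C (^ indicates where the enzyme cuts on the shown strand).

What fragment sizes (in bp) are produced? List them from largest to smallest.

138, 70, 65 bp

SphI sites (GCATGC) start at positions 61, 131.
SphI cuts after base 5 of each site (before the last base), so after positions 65, 135.
Linear molecule, 2 cuts → 3 fragments:
  1–65 → 65 bp
  66–135 → 70 bp
  136–273 → 138 bp
Sorted largest to smallest: 138, 70, 65 bp.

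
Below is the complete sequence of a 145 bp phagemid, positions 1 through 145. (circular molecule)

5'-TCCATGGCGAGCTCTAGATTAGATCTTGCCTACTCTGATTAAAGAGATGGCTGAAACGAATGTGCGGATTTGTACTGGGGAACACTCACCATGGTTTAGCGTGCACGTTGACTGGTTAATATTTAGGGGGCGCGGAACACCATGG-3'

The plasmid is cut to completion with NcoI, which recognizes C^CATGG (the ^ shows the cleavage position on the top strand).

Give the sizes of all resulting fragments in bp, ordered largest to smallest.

NcoI sites (CCATGG) start at positions 2, 89, 140.
NcoI cuts after the first base of each site, so after positions 2, 89, 140.
Circular molecule, 3 cuts → 3 fragments:
  3–89 → 87 bp
  90–140 → 51 bp
  141–145 then 1–2 → 5 + 2 = 7 bp
Sorted largest to smallest: 87, 51, 7 bp.

87, 51, 7 bp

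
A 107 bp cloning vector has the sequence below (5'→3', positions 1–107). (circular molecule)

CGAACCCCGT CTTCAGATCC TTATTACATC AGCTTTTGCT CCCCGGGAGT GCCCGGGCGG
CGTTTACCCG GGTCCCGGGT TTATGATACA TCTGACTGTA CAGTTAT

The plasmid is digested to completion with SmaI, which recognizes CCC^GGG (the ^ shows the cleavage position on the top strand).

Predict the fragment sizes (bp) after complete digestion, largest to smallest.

SmaI sites (CCCGGG) start at positions 42, 52, 67, 74.
SmaI cuts after base 3 of each site, so after positions 44, 54, 69, 76.
Circular molecule, 4 cuts → 4 fragments:
  45–54 → 10 bp
  55–69 → 15 bp
  70–76 → 7 bp
  77–107 then 1–44 → 31 + 44 = 75 bp
Sorted largest to smallest: 75, 15, 10, 7 bp.

75, 15, 10, 7 bp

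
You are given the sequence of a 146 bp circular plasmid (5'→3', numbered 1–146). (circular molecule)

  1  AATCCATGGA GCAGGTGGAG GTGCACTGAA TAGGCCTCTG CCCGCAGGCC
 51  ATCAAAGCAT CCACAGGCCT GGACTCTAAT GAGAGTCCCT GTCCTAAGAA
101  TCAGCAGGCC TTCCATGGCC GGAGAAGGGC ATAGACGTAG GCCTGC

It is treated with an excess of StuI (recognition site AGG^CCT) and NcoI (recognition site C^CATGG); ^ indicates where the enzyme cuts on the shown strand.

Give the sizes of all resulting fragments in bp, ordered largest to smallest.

StuI sites (AGGCCT) start at positions 32, 65, 106, 139.
StuI cuts after base 3 of each site, so after positions 34, 67, 108, 141.
NcoI sites (CCATGG) start at positions 4, 113.
NcoI cuts after the first base of each site, so after positions 4, 113.
Combined cut positions: 4, 34, 67, 108, 113, 141.
Circular molecule, 6 cuts → 6 fragments:
  5–34 → 30 bp
  35–67 → 33 bp
  68–108 → 41 bp
  109–113 → 5 bp
  114–141 → 28 bp
  142–146 then 1–4 → 5 + 4 = 9 bp
Sorted largest to smallest: 41, 33, 30, 28, 9, 5 bp.

41, 33, 30, 28, 9, 5 bp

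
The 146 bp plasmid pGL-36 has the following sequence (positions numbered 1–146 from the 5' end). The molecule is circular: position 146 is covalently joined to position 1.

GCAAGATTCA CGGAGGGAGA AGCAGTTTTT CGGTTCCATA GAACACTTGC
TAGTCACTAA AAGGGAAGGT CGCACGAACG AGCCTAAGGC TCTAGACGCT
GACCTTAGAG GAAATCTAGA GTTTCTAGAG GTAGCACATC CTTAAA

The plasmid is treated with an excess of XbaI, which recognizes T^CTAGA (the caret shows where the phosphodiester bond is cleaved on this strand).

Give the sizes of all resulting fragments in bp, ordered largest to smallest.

XbaI sites (TCTAGA) start at positions 91, 115, 124.
XbaI cuts after the first base of each site, so after positions 91, 115, 124.
Circular molecule, 3 cuts → 3 fragments:
  92–115 → 24 bp
  116–124 → 9 bp
  125–146 then 1–91 → 22 + 91 = 113 bp
Sorted largest to smallest: 113, 24, 9 bp.

113, 24, 9 bp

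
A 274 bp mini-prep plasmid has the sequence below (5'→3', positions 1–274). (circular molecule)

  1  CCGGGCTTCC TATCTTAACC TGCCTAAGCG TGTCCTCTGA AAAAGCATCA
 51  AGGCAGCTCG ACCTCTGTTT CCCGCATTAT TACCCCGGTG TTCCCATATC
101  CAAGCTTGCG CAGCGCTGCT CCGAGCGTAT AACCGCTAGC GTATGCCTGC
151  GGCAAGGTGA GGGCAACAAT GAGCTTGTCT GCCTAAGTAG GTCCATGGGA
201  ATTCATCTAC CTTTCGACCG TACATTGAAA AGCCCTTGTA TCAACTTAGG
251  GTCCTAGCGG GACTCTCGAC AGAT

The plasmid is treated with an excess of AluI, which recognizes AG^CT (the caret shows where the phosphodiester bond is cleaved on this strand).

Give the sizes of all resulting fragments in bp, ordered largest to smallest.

AluI sites (AGCT) start at positions 55, 103, 172.
AluI cuts after base 2 of each site, so after positions 56, 104, 173.
Circular molecule, 3 cuts → 3 fragments:
  57–104 → 48 bp
  105–173 → 69 bp
  174–274 then 1–56 → 101 + 56 = 157 bp
Sorted largest to smallest: 157, 69, 48 bp.

157, 69, 48 bp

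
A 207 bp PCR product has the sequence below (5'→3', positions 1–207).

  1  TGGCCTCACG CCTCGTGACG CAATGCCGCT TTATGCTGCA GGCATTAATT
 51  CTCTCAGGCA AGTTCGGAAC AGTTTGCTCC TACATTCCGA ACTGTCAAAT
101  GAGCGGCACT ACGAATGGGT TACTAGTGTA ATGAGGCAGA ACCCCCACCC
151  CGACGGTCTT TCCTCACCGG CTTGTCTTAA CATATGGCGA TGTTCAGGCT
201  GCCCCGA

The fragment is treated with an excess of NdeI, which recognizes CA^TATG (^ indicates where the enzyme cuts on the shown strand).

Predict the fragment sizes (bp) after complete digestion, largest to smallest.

The NdeI site (CATATG) starts at position 181.
NdeI cuts after base 2 of each site, so after position 182.
Linear molecule, 1 cut → 2 fragments:
  1–182 → 182 bp
  183–207 → 25 bp
Sorted largest to smallest: 182, 25 bp.

182, 25 bp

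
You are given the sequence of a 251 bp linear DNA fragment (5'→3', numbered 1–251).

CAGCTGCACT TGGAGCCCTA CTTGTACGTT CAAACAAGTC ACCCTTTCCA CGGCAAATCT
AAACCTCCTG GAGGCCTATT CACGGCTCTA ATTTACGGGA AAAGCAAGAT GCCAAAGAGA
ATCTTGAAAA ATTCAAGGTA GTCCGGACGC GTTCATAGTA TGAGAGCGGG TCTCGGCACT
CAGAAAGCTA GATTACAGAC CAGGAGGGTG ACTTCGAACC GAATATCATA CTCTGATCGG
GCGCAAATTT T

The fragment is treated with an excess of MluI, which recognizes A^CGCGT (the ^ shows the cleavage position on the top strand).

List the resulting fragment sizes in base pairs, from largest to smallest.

147, 104 bp

The MluI site (ACGCGT) starts at position 147.
MluI cuts after the first base of each site, so after position 147.
Linear molecule, 1 cut → 2 fragments:
  1–147 → 147 bp
  148–251 → 104 bp
Sorted largest to smallest: 147, 104 bp.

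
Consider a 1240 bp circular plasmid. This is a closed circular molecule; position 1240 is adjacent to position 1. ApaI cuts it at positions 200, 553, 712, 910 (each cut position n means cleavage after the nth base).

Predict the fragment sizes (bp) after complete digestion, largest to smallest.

530, 353, 198, 159 bp

Circular molecule, 4 cuts → 4 fragments:
  553 − 200 = 353 bp
  712 − 553 = 159 bp
  910 − 712 = 198 bp
  wrap: 1240 − 910 + 200 = 530 bp
Sorted largest to smallest: 530, 353, 198, 159 bp.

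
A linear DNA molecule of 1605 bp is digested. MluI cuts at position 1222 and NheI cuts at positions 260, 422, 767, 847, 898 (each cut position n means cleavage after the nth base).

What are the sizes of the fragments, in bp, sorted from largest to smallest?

Combined cut positions (sorted): 260, 422, 767, 847, 898, 1222.
Linear molecule, 6 cuts → 7 fragments:
  260 − 0 = 260 bp
  422 − 260 = 162 bp
  767 − 422 = 345 bp
  847 − 767 = 80 bp
  898 − 847 = 51 bp
  1222 − 898 = 324 bp
  1605 − 1222 = 383 bp
Sorted largest to smallest: 383, 345, 324, 260, 162, 80, 51 bp.

383, 345, 324, 260, 162, 80, 51 bp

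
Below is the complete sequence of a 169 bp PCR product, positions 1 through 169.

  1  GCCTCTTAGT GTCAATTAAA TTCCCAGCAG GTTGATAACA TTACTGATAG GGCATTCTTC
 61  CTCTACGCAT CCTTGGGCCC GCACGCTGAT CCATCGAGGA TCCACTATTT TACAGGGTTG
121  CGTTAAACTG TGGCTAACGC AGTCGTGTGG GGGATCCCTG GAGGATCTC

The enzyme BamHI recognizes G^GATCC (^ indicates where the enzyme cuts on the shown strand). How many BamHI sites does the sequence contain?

2

GGATCC occurs starting at positions 98, 152.
BamHI cuts at 2 sites.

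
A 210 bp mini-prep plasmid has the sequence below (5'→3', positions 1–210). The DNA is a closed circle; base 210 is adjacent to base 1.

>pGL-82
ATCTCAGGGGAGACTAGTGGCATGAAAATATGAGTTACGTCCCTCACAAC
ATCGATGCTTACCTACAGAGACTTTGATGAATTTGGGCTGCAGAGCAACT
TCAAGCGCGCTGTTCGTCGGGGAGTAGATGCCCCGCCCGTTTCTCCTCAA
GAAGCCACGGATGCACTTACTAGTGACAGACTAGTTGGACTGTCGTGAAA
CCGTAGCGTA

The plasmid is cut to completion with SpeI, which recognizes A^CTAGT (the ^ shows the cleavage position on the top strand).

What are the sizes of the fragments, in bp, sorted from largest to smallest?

SpeI sites (ACTAGT) start at positions 13, 169, 180.
SpeI cuts after the first base of each site, so after positions 13, 169, 180.
Circular molecule, 3 cuts → 3 fragments:
  14–169 → 156 bp
  170–180 → 11 bp
  181–210 then 1–13 → 30 + 13 = 43 bp
Sorted largest to smallest: 156, 43, 11 bp.

156, 43, 11 bp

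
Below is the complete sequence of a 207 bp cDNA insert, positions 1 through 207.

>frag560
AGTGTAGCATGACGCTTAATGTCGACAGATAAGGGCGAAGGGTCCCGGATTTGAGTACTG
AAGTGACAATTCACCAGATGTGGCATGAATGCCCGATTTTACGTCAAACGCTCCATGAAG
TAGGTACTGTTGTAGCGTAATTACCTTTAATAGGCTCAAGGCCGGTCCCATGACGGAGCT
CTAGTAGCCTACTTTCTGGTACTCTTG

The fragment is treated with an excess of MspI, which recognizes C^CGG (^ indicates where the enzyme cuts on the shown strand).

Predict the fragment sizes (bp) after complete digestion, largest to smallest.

117, 45, 45 bp

MspI sites (CCGG) start at positions 45, 162.
MspI cuts after the first base of each site, so after positions 45, 162.
Linear molecule, 2 cuts → 3 fragments:
  1–45 → 45 bp
  46–162 → 117 bp
  163–207 → 45 bp
Sorted largest to smallest: 117, 45, 45 bp.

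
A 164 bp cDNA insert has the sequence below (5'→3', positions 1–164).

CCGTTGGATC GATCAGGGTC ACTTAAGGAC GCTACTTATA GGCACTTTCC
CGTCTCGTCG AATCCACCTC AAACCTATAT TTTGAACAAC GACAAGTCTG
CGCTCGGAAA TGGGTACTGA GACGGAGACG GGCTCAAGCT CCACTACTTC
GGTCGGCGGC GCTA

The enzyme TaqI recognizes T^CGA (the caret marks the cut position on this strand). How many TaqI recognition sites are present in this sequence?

TCGA occurs starting at positions 9, 58.
TaqI cuts at 2 sites.

2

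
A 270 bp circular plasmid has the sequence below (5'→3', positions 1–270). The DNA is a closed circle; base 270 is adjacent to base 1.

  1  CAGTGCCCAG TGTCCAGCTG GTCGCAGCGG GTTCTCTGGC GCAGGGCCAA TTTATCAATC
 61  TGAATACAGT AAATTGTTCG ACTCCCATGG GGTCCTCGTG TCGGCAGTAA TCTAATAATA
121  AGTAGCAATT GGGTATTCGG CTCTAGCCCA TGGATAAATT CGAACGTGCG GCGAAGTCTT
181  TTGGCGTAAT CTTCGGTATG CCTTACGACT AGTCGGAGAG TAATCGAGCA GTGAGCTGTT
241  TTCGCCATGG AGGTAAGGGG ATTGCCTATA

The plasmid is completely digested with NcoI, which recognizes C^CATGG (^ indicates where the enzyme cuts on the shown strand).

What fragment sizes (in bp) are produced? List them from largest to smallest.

110, 97, 63 bp

NcoI sites (CCATGG) start at positions 85, 148, 245.
NcoI cuts after the first base of each site, so after positions 85, 148, 245.
Circular molecule, 3 cuts → 3 fragments:
  86–148 → 63 bp
  149–245 → 97 bp
  246–270 then 1–85 → 25 + 85 = 110 bp
Sorted largest to smallest: 110, 97, 63 bp.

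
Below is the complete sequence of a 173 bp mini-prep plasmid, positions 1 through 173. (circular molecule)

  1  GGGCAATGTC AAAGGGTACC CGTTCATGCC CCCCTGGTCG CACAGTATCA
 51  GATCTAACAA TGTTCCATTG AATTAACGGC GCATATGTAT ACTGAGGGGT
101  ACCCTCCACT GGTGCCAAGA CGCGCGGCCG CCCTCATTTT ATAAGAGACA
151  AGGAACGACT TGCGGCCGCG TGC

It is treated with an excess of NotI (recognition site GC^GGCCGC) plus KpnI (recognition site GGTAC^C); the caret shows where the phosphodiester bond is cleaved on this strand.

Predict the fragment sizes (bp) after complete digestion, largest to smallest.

NotI sites (GCGGCCGC) start at positions 124, 162.
NotI cuts after base 2 of each site, so after positions 125, 163.
KpnI sites (GGTACC) start at positions 15, 98.
KpnI cuts after base 5 of each site (before the last base), so after positions 19, 102.
Combined cut positions: 19, 102, 125, 163.
Circular molecule, 4 cuts → 4 fragments:
  20–102 → 83 bp
  103–125 → 23 bp
  126–163 → 38 bp
  164–173 then 1–19 → 10 + 19 = 29 bp
Sorted largest to smallest: 83, 38, 29, 23 bp.

83, 38, 29, 23 bp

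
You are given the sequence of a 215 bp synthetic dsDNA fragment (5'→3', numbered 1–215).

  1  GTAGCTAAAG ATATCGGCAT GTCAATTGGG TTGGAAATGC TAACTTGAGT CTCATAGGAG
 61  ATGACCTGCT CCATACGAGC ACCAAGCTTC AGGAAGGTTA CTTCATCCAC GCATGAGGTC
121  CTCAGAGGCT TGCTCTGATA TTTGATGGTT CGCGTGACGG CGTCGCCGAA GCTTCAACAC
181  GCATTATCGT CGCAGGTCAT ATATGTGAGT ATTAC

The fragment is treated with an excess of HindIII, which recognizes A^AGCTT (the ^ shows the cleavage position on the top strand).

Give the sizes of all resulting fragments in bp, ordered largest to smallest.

HindIII sites (AAGCTT) start at positions 84, 169.
HindIII cuts after the first base of each site, so after positions 84, 169.
Linear molecule, 2 cuts → 3 fragments:
  1–84 → 84 bp
  85–169 → 85 bp
  170–215 → 46 bp
Sorted largest to smallest: 85, 84, 46 bp.

85, 84, 46 bp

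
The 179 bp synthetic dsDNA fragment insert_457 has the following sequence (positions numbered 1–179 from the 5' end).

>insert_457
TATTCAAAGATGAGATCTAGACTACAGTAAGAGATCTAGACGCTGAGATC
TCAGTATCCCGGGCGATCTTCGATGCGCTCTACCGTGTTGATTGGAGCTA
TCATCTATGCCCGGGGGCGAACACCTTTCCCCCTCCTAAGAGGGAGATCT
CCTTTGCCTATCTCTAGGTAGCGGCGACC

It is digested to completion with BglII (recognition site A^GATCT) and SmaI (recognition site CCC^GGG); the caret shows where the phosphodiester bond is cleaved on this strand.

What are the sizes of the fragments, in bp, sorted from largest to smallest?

BglII sites (AGATCT) start at positions 13, 32, 46, 145.
BglII cuts after the first base of each site, so after positions 13, 32, 46, 145.
SmaI sites (CCCGGG) start at positions 58, 110.
SmaI cuts after base 3 of each site, so after positions 60, 112.
Combined cut positions: 13, 32, 46, 60, 112, 145.
Linear molecule, 6 cuts → 7 fragments:
  1–13 → 13 bp
  14–32 → 19 bp
  33–46 → 14 bp
  47–60 → 14 bp
  61–112 → 52 bp
  113–145 → 33 bp
  146–179 → 34 bp
Sorted largest to smallest: 52, 34, 33, 19, 14, 14, 13 bp.

52, 34, 33, 19, 14, 14, 13 bp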